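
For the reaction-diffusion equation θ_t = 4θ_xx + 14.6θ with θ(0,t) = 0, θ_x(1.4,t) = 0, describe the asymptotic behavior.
θ grows unboundedly. Reaction dominates diffusion (r=14.6 > κπ²/(4L²)≈5.04); solution grows exponentially.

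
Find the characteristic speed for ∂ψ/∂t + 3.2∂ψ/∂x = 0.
Speed = 3.2. Information travels along x - 3.2t = const (rightward).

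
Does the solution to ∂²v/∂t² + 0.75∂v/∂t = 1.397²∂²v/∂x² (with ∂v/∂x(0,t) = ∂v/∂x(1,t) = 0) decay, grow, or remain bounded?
v → constant (steady state). Damping (γ=0.75) dissipates the nonconstant modes; with Neumann BCs the spatial average obeys M''+γM'=0 and tends to a finite limit.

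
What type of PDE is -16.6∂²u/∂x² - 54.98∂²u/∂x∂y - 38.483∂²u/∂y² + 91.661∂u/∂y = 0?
With A = -16.6, B = -54.98, C = -38.483, the discriminant is 467.5292. This is a hyperbolic PDE.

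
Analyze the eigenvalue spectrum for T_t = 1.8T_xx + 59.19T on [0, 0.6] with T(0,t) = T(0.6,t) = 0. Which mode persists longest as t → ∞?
Eigenvalues: λₙ = 1.8n²π²/0.6² - 59.19.
First three modes:
  n=1: λ₁ = 1.8π²/0.6² - 59.19 ≈ -9.842
  n=2: λ₂ = 7.2π²/0.6² - 59.19 ≈ 138.202
  n=3: λ₃ = 16.2π²/0.6² - 59.19 ≈ 384.942
Since 1.8π²/0.6² ≈ 49.348 < 59.19, λ₁ < 0.
The n=1 mode grows fastest (−λₙ is largest for n=1) → dominates.
Asymptotic: T ~ c₁ sin(πx/0.6) e^{9.842t} (exponential growth at rate −λ₁ ≈ 9.842).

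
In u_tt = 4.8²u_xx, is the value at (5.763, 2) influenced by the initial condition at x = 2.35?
Yes. The domain of dependence is [-3.837, 15.363], and 2.35 ∈ [-3.837, 15.363].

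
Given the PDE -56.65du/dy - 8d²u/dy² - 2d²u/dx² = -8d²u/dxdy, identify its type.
Rewriting in standard form: -2d²u/dx² + 8d²u/dxdy - 8d²u/dy² - 56.65du/dy = 0. The second-order coefficients are A = -2, B = 8, C = -8. Since B² - 4AC = 0 = 0, this is a parabolic PDE.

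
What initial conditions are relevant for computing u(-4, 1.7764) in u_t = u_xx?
The entire real line. The heat equation has infinite propagation speed: any initial disturbance instantly affects all points (though exponentially small far away).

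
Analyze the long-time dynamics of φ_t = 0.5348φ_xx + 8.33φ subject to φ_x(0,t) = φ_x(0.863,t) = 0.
Long-time behavior: φ grows unboundedly. With Neumann BCs the constant mode has diffusion eigenvalue 0, so any r > 0 makes it grow like e^(8.33t); solution grows exponentially.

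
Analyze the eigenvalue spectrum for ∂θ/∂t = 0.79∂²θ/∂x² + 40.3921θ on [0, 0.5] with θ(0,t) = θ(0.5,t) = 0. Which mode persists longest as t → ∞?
Eigenvalues: λₙ = 0.79n²π²/0.5² - 40.3921.
First three modes:
  n=1: λ₁ = 0.79π²/0.5² - 40.3921 ≈ -9.204
  n=2: λ₂ = 3.16π²/0.5² - 40.3921 ≈ 84.36
  n=3: λ₃ = 7.11π²/0.5² - 40.3921 ≈ 240.299
Since 0.79π²/0.5² ≈ 31.188 < 40.3921, λ₁ < 0.
The n=1 mode grows fastest (−λₙ is largest for n=1) → dominates.
Asymptotic: θ ~ c₁ sin(πx/0.5) e^{9.204t} (exponential growth at rate −λ₁ ≈ 9.204).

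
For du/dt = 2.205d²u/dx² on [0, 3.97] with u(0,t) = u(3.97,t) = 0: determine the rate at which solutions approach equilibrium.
Eigenvalues: λₙ = 2.205n²π²/3.97².
First three modes:
  n=1: λ₁ = 2.205π²/3.97² ≈ 1.381
  n=2: λ₂ = 8.82π²/3.97² ≈ 5.523 (4× faster decay)
  n=3: λ₃ = 19.845π²/3.97² ≈ 12.427 (9× faster decay)
As t → ∞, higher modes decay exponentially faster. The n=1 mode dominates: u ~ c₁ sin(πx/3.97) e^{-λ₁t}.
Decay rate: λ₁ = 2.205π²/3.97² ≈ 1.381.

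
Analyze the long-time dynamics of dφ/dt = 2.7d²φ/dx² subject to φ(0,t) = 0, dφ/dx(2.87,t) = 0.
Long-time behavior: φ → 0. Heat escapes through the Dirichlet boundary.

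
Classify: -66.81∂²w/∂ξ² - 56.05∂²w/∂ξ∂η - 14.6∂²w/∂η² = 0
Elliptic (discriminant = -760.1015).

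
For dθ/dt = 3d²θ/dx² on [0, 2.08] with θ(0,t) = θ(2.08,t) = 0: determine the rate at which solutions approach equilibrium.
Eigenvalues: λₙ = 3n²π²/2.08².
First three modes:
  n=1: λ₁ = 3π²/2.08² ≈ 6.844
  n=2: λ₂ = 12π²/2.08² ≈ 27.375 (4× faster decay)
  n=3: λ₃ = 27π²/2.08² ≈ 61.594 (9× faster decay)
As t → ∞, higher modes decay exponentially faster. The n=1 mode dominates: θ ~ c₁ sin(πx/2.08) e^{-λ₁t}.
Decay rate: λ₁ = 3π²/2.08² ≈ 6.844.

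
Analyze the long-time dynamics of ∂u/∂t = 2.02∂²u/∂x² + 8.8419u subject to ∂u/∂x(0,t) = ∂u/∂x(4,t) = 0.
Long-time behavior: u grows unboundedly. With Neumann BCs the constant mode has diffusion eigenvalue 0, so any r > 0 makes it grow like e^(8.8419t); solution grows exponentially.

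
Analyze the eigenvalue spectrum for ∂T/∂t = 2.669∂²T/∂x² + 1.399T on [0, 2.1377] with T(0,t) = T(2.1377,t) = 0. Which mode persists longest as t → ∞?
Eigenvalues: λₙ = 2.669n²π²/2.1377² - 1.399.
First three modes:
  n=1: λ₁ = 2.669π²/2.1377² - 1.399 ≈ 4.365
  n=2: λ₂ = 10.676π²/2.1377² - 1.399 ≈ 21.659
  n=3: λ₃ = 24.021π²/2.1377² - 1.399 ≈ 50.481
Since 2.669π²/2.1377² ≈ 5.764 > 1.399, all λₙ > 0.
The n=1 mode decays slowest → dominates as t → ∞.
Asymptotic: T ~ c₁ sin(πx/2.1377) e^{-λ₁t} with decay rate λ₁ ≈ 4.365.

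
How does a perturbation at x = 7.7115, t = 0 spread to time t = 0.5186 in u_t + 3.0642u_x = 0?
At x = 9.30059412. The characteristic carries data from (7.7115, 0) to (9.30059412, 0.5186).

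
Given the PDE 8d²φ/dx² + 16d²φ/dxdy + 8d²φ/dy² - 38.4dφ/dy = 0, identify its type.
The second-order coefficients are A = 8, B = 16, C = 8. Since B² - 4AC = 0 = 0, this is a parabolic PDE.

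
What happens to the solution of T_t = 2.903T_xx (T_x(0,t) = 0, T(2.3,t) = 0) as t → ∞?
T → 0. Heat escapes through the Dirichlet boundary.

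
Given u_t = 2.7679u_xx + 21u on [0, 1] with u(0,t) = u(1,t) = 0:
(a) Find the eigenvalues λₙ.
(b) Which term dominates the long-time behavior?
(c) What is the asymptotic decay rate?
Eigenvalues: λₙ = 2.7679n²π²/1² - 21.
First three modes:
  n=1: λ₁ = 2.7679π² - 21 ≈ 6.318
  n=2: λ₂ = 11.0716π² - 21 ≈ 88.272
  n=3: λ₃ = 24.9111π² - 21 ≈ 224.863
Since 2.7679π² ≈ 27.318 > 21, all λₙ > 0.
The n=1 mode decays slowest → dominates as t → ∞.
Asymptotic: u ~ c₁ sin(πx/1) e^{-λ₁t} with decay rate λ₁ ≈ 6.318.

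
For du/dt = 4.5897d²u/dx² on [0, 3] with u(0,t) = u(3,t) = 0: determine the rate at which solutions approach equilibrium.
Eigenvalues: λₙ = 4.5897n²π²/3².
First three modes:
  n=1: λ₁ = 4.5897π²/3² ≈ 5.033
  n=2: λ₂ = 18.3588π²/3² ≈ 20.133 (4× faster decay)
  n=3: λ₃ = 41.3073π²/3² ≈ 45.299 (9× faster decay)
As t → ∞, higher modes decay exponentially faster. The n=1 mode dominates: u ~ c₁ sin(πx/3) e^{-λ₁t}.
Decay rate: λ₁ = 4.5897π²/3² ≈ 5.033.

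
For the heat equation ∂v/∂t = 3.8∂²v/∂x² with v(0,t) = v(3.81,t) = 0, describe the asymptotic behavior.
v → 0. Heat diffuses out through both boundaries.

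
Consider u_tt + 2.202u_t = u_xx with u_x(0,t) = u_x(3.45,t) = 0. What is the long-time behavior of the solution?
As t → ∞, u → constant (steady state). Damping (γ=2.202) dissipates the nonconstant modes; with Neumann BCs the spatial average obeys M''+γM'=0 and tends to a finite limit.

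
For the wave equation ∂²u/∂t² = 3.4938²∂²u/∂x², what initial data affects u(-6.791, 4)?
Domain of dependence: [-20.7662, 7.1842]. Signals travel at speed 3.4938, so data within |x - -6.791| ≤ 3.4938·4 = 13.9752 can reach the point.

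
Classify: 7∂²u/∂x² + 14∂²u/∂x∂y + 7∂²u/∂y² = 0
Parabolic (discriminant = 0).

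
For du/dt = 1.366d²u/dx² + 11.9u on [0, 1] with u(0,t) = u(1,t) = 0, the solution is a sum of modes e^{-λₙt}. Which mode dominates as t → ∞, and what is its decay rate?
Eigenvalues: λₙ = 1.366n²π²/1² - 11.9.
First three modes:
  n=1: λ₁ = 1.366π² - 11.9 ≈ 1.582
  n=2: λ₂ = 5.464π² - 11.9 ≈ 42.028
  n=3: λ₃ = 12.294π² - 11.9 ≈ 109.437
Since 1.366π² ≈ 13.482 > 11.9, all λₙ > 0.
The n=1 mode decays slowest → dominates as t → ∞.
Asymptotic: u ~ c₁ sin(πx/1) e^{-λ₁t} with decay rate λ₁ ≈ 1.582.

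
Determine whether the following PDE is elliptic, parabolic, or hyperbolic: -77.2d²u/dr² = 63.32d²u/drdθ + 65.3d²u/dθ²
Rewriting in standard form: -77.2d²u/dr² - 63.32d²u/drdθ - 65.3d²u/dθ² = 0. Coefficients: A = -77.2, B = -63.32, C = -65.3. B² - 4AC = -16155.2176, which is negative, so the equation is elliptic.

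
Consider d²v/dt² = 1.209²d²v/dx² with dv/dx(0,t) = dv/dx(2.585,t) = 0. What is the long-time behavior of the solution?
As t → ∞, v oscillates about a mean that drifts linearly in t (generically unbounded; no decay). There is no damping, so the nonconstant modes persist as standing waves (energy conserved, no decay). But with Neumann conditions at both ends the constant mode has eigenvalue 0: the spatial mean M(t) of v satisfies M'' = 0, so M(t) = M(0) + M'(0)·t. Unless the initial velocity has zero mean (∫v_t(x,0)dx = 0), the solution grows linearly in t (unbounded, though not exponentially); if it does have zero mean, the solution stays bounded and simply oscillates.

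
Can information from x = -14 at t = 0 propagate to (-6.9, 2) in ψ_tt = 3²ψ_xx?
No. The domain of dependence is [-12.9, -0.9], and -14 is outside this interval.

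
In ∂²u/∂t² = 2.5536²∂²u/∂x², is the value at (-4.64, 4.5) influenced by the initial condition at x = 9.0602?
No. The domain of dependence is [-16.1312, 6.8512], and 9.0602 is outside this interval.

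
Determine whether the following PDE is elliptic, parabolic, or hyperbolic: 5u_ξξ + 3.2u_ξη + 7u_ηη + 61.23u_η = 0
Coefficients: A = 5, B = 3.2, C = 7. B² - 4AC = -129.76, which is negative, so the equation is elliptic.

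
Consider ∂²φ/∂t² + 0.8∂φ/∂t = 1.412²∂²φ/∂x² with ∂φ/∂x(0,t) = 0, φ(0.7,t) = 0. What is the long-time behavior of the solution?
As t → ∞, φ → 0. Damping (γ=0.8) dissipates energy; oscillations decay exponentially.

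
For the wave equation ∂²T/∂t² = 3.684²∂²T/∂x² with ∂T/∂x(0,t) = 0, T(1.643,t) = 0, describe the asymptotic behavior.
T oscillates (no decay). Energy is conserved; the solution oscillates indefinitely as standing waves.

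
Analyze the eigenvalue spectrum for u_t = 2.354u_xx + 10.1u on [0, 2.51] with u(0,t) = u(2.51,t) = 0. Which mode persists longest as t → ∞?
Eigenvalues: λₙ = 2.354n²π²/2.51² - 10.1.
First three modes:
  n=1: λ₁ = 2.354π²/2.51² - 10.1 ≈ -6.412
  n=2: λ₂ = 9.416π²/2.51² - 10.1 ≈ 4.651
  n=3: λ₃ = 21.186π²/2.51² - 10.1 ≈ 23.09
Since 2.354π²/2.51² ≈ 3.688 < 10.1, λ₁ < 0.
The n=1 mode grows fastest (−λₙ is largest for n=1) → dominates.
Asymptotic: u ~ c₁ sin(πx/2.51) e^{6.412t} (exponential growth at rate −λ₁ ≈ 6.412).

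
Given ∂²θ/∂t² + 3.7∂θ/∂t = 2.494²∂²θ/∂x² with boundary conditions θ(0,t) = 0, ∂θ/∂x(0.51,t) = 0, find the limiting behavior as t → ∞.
θ → 0. Damping (γ=3.7) dissipates energy; oscillations decay exponentially.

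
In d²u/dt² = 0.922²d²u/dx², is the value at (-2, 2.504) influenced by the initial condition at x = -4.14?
Yes. The domain of dependence is [-4.308688, 0.308688], and -4.14 ∈ [-4.308688, 0.308688].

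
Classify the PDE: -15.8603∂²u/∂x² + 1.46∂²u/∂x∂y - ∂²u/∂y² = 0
A = -15.8603, B = 1.46, C = -1. Discriminant B² - 4AC = -61.3096. Since -61.3096 < 0, elliptic.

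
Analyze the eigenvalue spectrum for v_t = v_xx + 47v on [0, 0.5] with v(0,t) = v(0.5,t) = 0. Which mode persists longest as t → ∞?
Eigenvalues: λₙ = n²π²/0.5² - 47.
First three modes:
  n=1: λ₁ = π²/0.5² - 47 ≈ -7.522
  n=2: λ₂ = 4π²/0.5² - 47 ≈ 110.914
  n=3: λ₃ = 9π²/0.5² - 47 ≈ 308.306
Since π²/0.5² ≈ 39.478 < 47, λ₁ < 0.
The n=1 mode grows fastest (−λₙ is largest for n=1) → dominates.
Asymptotic: v ~ c₁ sin(πx/0.5) e^{7.522t} (exponential growth at rate −λ₁ ≈ 7.522).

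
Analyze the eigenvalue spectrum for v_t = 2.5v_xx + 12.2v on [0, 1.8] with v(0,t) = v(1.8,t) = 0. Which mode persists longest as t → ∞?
Eigenvalues: λₙ = 2.5n²π²/1.8² - 12.2.
First three modes:
  n=1: λ₁ = 2.5π²/1.8² - 12.2 ≈ -4.585
  n=2: λ₂ = 10π²/1.8² - 12.2 ≈ 18.262
  n=3: λ₃ = 22.5π²/1.8² - 12.2 ≈ 56.339
Since 2.5π²/1.8² ≈ 7.615 < 12.2, λ₁ < 0.
The n=1 mode grows fastest (−λₙ is largest for n=1) → dominates.
Asymptotic: v ~ c₁ sin(πx/1.8) e^{4.585t} (exponential growth at rate −λ₁ ≈ 4.585).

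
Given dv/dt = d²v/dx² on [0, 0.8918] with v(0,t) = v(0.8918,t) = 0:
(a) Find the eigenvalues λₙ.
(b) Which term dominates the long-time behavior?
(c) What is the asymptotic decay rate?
Eigenvalues: λₙ = n²π²/0.8918².
First three modes:
  n=1: λ₁ = π²/0.8918² ≈ 12.41
  n=2: λ₂ = 4π²/0.8918² ≈ 49.639 (4× faster decay)
  n=3: λ₃ = 9π²/0.8918² ≈ 111.688 (9× faster decay)
As t → ∞, higher modes decay exponentially faster. The n=1 mode dominates: v ~ c₁ sin(πx/0.8918) e^{-λ₁t}.
Decay rate: λ₁ = π²/0.8918² ≈ 12.41.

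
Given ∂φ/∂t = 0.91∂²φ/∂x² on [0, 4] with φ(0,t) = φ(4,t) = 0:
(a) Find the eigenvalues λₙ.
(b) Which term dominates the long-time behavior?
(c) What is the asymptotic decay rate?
Eigenvalues: λₙ = 0.91n²π²/4².
First three modes:
  n=1: λ₁ = 0.91π²/4² ≈ 0.561
  n=2: λ₂ = 3.64π²/4² ≈ 2.245 (4× faster decay)
  n=3: λ₃ = 8.19π²/4² ≈ 5.052 (9× faster decay)
As t → ∞, higher modes decay exponentially faster. The n=1 mode dominates: φ ~ c₁ sin(πx/4) e^{-λ₁t}.
Decay rate: λ₁ = 0.91π²/4² ≈ 0.561.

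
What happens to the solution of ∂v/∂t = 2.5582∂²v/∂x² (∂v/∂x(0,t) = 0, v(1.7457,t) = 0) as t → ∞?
v → 0. Heat escapes through the Dirichlet boundary.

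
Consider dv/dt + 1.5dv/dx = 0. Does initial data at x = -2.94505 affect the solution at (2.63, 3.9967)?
No. Only data at x = -3.36505 affects (2.63, 3.9967). Advection has one-way propagation along characteristics.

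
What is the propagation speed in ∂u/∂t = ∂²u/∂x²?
Infinite. The heat equation is parabolic, not hyperbolic, so disturbances propagate instantly.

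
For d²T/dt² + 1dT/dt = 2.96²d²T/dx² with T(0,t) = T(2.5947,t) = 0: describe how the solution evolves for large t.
T → 0. Damping (γ=1) dissipates energy; oscillations decay exponentially.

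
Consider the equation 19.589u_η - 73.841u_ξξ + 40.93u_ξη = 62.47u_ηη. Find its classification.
Rewriting in standard form: -73.841u_ξξ + 40.93u_ξη - 62.47u_ηη + 19.589u_η = 0. Elliptic. (A = -73.841, B = 40.93, C = -62.47 gives B² - 4AC = -16776.12418.)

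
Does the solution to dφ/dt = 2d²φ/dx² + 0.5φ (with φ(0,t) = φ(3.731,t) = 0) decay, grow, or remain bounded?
φ → 0. Diffusion dominates reaction (r=0.5 < κπ²/L²≈1.42); solution decays.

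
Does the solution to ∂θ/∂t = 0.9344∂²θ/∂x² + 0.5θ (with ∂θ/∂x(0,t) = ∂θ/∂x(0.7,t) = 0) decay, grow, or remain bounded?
θ grows unboundedly. With Neumann BCs the constant mode has diffusion eigenvalue 0, so any r > 0 makes it grow like e^(0.5t); solution grows exponentially.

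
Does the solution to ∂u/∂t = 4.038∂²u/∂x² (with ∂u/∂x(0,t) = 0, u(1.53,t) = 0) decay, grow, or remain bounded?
u → 0. Heat escapes through the Dirichlet boundary.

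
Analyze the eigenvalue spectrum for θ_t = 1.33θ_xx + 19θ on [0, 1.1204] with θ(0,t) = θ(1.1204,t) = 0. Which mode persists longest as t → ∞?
Eigenvalues: λₙ = 1.33n²π²/1.1204² - 19.
First three modes:
  n=1: λ₁ = 1.33π²/1.1204² - 19 ≈ -8.543
  n=2: λ₂ = 5.32π²/1.1204² - 19 ≈ 22.828
  n=3: λ₃ = 11.97π²/1.1204² - 19 ≈ 75.113
Since 1.33π²/1.1204² ≈ 10.457 < 19, λ₁ < 0.
The n=1 mode grows fastest (−λₙ is largest for n=1) → dominates.
Asymptotic: θ ~ c₁ sin(πx/1.1204) e^{8.543t} (exponential growth at rate −λ₁ ≈ 8.543).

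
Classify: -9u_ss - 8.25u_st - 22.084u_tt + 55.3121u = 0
Elliptic (discriminant = -726.9615).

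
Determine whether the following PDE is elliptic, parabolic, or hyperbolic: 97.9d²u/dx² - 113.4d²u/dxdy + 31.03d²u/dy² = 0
Coefficients: A = 97.9, B = -113.4, C = 31.03. B² - 4AC = 708.212, which is positive, so the equation is hyperbolic.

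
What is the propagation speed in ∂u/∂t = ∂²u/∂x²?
Infinite. The heat equation is parabolic, not hyperbolic, so disturbances propagate instantly.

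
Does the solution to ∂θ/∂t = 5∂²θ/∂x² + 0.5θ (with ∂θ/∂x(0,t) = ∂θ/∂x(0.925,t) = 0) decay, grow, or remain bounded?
θ grows unboundedly. With Neumann BCs the constant mode has diffusion eigenvalue 0, so any r > 0 makes it grow like e^(0.5t); solution grows exponentially.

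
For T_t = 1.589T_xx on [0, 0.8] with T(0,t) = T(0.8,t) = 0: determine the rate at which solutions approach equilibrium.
Eigenvalues: λₙ = 1.589n²π²/0.8².
First three modes:
  n=1: λ₁ = 1.589π²/0.8² ≈ 24.504
  n=2: λ₂ = 6.356π²/0.8² ≈ 98.018 (4× faster decay)
  n=3: λ₃ = 14.301π²/0.8² ≈ 220.539 (9× faster decay)
As t → ∞, higher modes decay exponentially faster. The n=1 mode dominates: T ~ c₁ sin(πx/0.8) e^{-λ₁t}.
Decay rate: λ₁ = 1.589π²/0.8² ≈ 24.504.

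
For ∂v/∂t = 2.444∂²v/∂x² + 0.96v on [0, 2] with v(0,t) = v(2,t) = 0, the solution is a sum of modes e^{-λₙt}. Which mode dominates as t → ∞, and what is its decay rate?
Eigenvalues: λₙ = 2.444n²π²/2² - 0.96.
First three modes:
  n=1: λ₁ = 2.444π²/2² - 0.96 ≈ 5.07
  n=2: λ₂ = 9.776π²/2² - 0.96 ≈ 23.161
  n=3: λ₃ = 21.996π²/2² - 0.96 ≈ 53.313
Since 2.444π²/2² ≈ 6.03 > 0.96, all λₙ > 0.
The n=1 mode decays slowest → dominates as t → ∞.
Asymptotic: v ~ c₁ sin(πx/2) e^{-λ₁t} with decay rate λ₁ ≈ 5.07.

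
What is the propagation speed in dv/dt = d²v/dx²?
Infinite. The heat equation is parabolic, not hyperbolic, so disturbances propagate instantly.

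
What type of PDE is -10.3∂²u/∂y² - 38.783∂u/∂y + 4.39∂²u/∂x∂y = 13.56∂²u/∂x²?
Rewriting in standard form: -13.56∂²u/∂x² + 4.39∂²u/∂x∂y - 10.3∂²u/∂y² - 38.783∂u/∂y = 0. With A = -13.56, B = 4.39, C = -10.3, the discriminant is -539.3999. This is an elliptic PDE.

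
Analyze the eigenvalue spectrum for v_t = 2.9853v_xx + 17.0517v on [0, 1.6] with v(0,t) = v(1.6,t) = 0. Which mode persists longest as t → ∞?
Eigenvalues: λₙ = 2.9853n²π²/1.6² - 17.0517.
First three modes:
  n=1: λ₁ = 2.9853π²/1.6² - 17.0517 ≈ -5.542
  n=2: λ₂ = 11.9412π²/1.6² - 17.0517 ≈ 28.985
  n=3: λ₃ = 26.8677π²/1.6² - 17.0517 ≈ 86.532
Since 2.9853π²/1.6² ≈ 11.509 < 17.0517, λ₁ < 0.
The n=1 mode grows fastest (−λₙ is largest for n=1) → dominates.
Asymptotic: v ~ c₁ sin(πx/1.6) e^{5.542t} (exponential growth at rate −λ₁ ≈ 5.542).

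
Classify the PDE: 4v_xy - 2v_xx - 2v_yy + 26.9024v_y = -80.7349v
Rewriting in standard form: -2v_xx + 4v_xy - 2v_yy + 26.9024v_y + 80.7349v = 0. A = -2, B = 4, C = -2. Discriminant B² - 4AC = 0. Since 0 = 0, parabolic.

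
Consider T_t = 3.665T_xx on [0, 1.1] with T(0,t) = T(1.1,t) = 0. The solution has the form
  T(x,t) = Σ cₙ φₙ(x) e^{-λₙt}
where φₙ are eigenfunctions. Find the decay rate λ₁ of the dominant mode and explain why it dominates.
Eigenvalues: λₙ = 3.665n²π²/1.1².
First three modes:
  n=1: λ₁ = 3.665π²/1.1² ≈ 29.894
  n=2: λ₂ = 14.66π²/1.1² ≈ 119.577 (4× faster decay)
  n=3: λ₃ = 32.985π²/1.1² ≈ 269.049 (9× faster decay)
As t → ∞, higher modes decay exponentially faster. The n=1 mode dominates: T ~ c₁ sin(πx/1.1) e^{-λ₁t}.
Decay rate: λ₁ = 3.665π²/1.1² ≈ 29.894.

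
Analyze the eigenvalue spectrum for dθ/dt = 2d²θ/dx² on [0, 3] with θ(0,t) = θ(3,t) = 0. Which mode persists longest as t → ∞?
Eigenvalues: λₙ = 2n²π²/3².
First three modes:
  n=1: λ₁ = 2π²/3² ≈ 2.193
  n=2: λ₂ = 8π²/3² ≈ 8.773 (4× faster decay)
  n=3: λ₃ = 18π²/3² ≈ 19.739 (9× faster decay)
As t → ∞, higher modes decay exponentially faster. The n=1 mode dominates: θ ~ c₁ sin(πx/3) e^{-λ₁t}.
Decay rate: λ₁ = 2π²/3² ≈ 2.193.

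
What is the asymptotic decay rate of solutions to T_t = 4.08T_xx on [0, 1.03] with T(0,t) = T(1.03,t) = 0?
Eigenvalues: λₙ = 4.08n²π²/1.03².
First three modes:
  n=1: λ₁ = 4.08π²/1.03² ≈ 37.956
  n=2: λ₂ = 16.32π²/1.03² ≈ 151.826 (4× faster decay)
  n=3: λ₃ = 36.72π²/1.03² ≈ 341.608 (9× faster decay)
As t → ∞, higher modes decay exponentially faster. The n=1 mode dominates: T ~ c₁ sin(πx/1.03) e^{-λ₁t}.
Decay rate: λ₁ = 4.08π²/1.03² ≈ 37.956.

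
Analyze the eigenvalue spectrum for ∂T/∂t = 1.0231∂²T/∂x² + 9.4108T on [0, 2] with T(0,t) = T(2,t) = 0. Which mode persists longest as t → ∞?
Eigenvalues: λₙ = 1.0231n²π²/2² - 9.4108.
First three modes:
  n=1: λ₁ = 1.0231π²/2² - 9.4108 ≈ -6.886
  n=2: λ₂ = 4.0924π²/2² - 9.4108 ≈ 0.687
  n=3: λ₃ = 9.2079π²/2² - 9.4108 ≈ 13.309
Since 1.0231π²/2² ≈ 2.524 < 9.4108, λ₁ < 0.
The n=1 mode grows fastest (−λₙ is largest for n=1) → dominates.
Asymptotic: T ~ c₁ sin(πx/2) e^{6.886t} (exponential growth at rate −λ₁ ≈ 6.886).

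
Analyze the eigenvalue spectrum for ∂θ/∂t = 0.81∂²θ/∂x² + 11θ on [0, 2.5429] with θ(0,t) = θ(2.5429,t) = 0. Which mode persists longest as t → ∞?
Eigenvalues: λₙ = 0.81n²π²/2.5429² - 11.
First three modes:
  n=1: λ₁ = 0.81π²/2.5429² - 11 ≈ -9.764
  n=2: λ₂ = 3.24π²/2.5429² - 11 ≈ -6.055
  n=3: λ₃ = 7.29π²/2.5429² - 11 ≈ 0.127
Since 0.81π²/2.5429² ≈ 1.236 < 11, λ₁ < 0.
The n=1 mode grows fastest (−λₙ is largest for n=1) → dominates.
Asymptotic: θ ~ c₁ sin(πx/2.5429) e^{9.764t} (exponential growth at rate −λ₁ ≈ 9.764).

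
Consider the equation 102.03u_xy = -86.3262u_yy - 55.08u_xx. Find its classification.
Rewriting in standard form: 55.08u_xx + 102.03u_xy + 86.3262u_yy = 0. Elliptic. (A = 55.08, B = 102.03, C = 86.3262 gives B² - 4AC = -8609.267484.)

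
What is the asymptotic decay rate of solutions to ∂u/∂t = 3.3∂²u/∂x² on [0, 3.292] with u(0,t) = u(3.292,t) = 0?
Eigenvalues: λₙ = 3.3n²π²/3.292².
First three modes:
  n=1: λ₁ = 3.3π²/3.292² ≈ 3.005
  n=2: λ₂ = 13.2π²/3.292² ≈ 12.021 (4× faster decay)
  n=3: λ₃ = 29.7π²/3.292² ≈ 27.048 (9× faster decay)
As t → ∞, higher modes decay exponentially faster. The n=1 mode dominates: u ~ c₁ sin(πx/3.292) e^{-λ₁t}.
Decay rate: λ₁ = 3.3π²/3.292² ≈ 3.005.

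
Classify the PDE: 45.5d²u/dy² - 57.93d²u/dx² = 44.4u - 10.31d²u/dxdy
Rewriting in standard form: -57.93d²u/dx² + 10.31d²u/dxdy + 45.5d²u/dy² - 44.4u = 0. A = -57.93, B = 10.31, C = 45.5. Discriminant B² - 4AC = 10649.5561. Since 10649.5561 > 0, hyperbolic.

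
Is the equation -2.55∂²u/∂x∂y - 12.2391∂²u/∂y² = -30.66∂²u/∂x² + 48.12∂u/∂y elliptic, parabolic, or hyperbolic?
Rewriting in standard form: 30.66∂²u/∂x² - 2.55∂²u/∂x∂y - 12.2391∂²u/∂y² - 48.12∂u/∂y = 0. Computing B² - 4AC with A = 30.66, B = -2.55, C = -12.2391: discriminant = 1507.505724 (positive). Answer: hyperbolic.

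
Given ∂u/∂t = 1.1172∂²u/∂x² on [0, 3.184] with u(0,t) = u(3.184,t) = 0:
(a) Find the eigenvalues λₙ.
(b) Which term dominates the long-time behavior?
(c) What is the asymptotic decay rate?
Eigenvalues: λₙ = 1.1172n²π²/3.184².
First three modes:
  n=1: λ₁ = 1.1172π²/3.184² ≈ 1.088
  n=2: λ₂ = 4.4688π²/3.184² ≈ 4.351 (4× faster decay)
  n=3: λ₃ = 10.0548π²/3.184² ≈ 9.789 (9× faster decay)
As t → ∞, higher modes decay exponentially faster. The n=1 mode dominates: u ~ c₁ sin(πx/3.184) e^{-λ₁t}.
Decay rate: λ₁ = 1.1172π²/3.184² ≈ 1.088.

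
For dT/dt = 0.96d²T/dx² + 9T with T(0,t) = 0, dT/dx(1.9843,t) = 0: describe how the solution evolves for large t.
T grows unboundedly. Reaction dominates diffusion (r=9 > κπ²/(4L²)≈0.6); solution grows exponentially.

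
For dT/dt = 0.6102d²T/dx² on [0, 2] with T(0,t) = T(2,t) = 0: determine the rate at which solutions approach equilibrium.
Eigenvalues: λₙ = 0.6102n²π²/2².
First three modes:
  n=1: λ₁ = 0.6102π²/2² ≈ 1.506
  n=2: λ₂ = 2.4408π²/2² ≈ 6.022 (4× faster decay)
  n=3: λ₃ = 5.4918π²/2² ≈ 13.55 (9× faster decay)
As t → ∞, higher modes decay exponentially faster. The n=1 mode dominates: T ~ c₁ sin(πx/2) e^{-λ₁t}.
Decay rate: λ₁ = 0.6102π²/2² ≈ 1.506.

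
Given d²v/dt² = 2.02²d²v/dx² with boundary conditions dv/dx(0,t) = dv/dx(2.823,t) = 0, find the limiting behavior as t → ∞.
v oscillates about a mean that drifts linearly in t (generically unbounded; no decay). There is no damping, so the nonconstant modes persist as standing waves (energy conserved, no decay). But with Neumann conditions at both ends the constant mode has eigenvalue 0: the spatial mean M(t) of v satisfies M'' = 0, so M(t) = M(0) + M'(0)·t. Unless the initial velocity has zero mean (∫v_t(x,0)dx = 0), the solution grows linearly in t (unbounded, though not exponentially); if it does have zero mean, the solution stays bounded and simply oscillates.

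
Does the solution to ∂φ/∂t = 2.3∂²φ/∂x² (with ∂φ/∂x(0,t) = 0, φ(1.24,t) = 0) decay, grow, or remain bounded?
φ → 0. Heat escapes through the Dirichlet boundary.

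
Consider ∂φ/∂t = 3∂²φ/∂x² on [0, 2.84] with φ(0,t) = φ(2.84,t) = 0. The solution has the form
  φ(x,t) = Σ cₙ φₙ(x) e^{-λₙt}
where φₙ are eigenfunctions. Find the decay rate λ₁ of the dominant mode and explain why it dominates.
Eigenvalues: λₙ = 3n²π²/2.84².
First three modes:
  n=1: λ₁ = 3π²/2.84² ≈ 3.671
  n=2: λ₂ = 12π²/2.84² ≈ 14.684 (4× faster decay)
  n=3: λ₃ = 27π²/2.84² ≈ 33.039 (9× faster decay)
As t → ∞, higher modes decay exponentially faster. The n=1 mode dominates: φ ~ c₁ sin(πx/2.84) e^{-λ₁t}.
Decay rate: λ₁ = 3π²/2.84² ≈ 3.671.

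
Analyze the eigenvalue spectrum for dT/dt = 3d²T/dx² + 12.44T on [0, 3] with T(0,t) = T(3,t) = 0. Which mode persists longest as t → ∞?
Eigenvalues: λₙ = 3n²π²/3² - 12.44.
First three modes:
  n=1: λ₁ = 3π²/3² - 12.44 ≈ -9.15
  n=2: λ₂ = 12π²/3² - 12.44 ≈ 0.719
  n=3: λ₃ = 27π²/3² - 12.44 ≈ 17.169
Since 3π²/3² ≈ 3.29 < 12.44, λ₁ < 0.
The n=1 mode grows fastest (−λₙ is largest for n=1) → dominates.
Asymptotic: T ~ c₁ sin(πx/3) e^{9.15t} (exponential growth at rate −λ₁ ≈ 9.15).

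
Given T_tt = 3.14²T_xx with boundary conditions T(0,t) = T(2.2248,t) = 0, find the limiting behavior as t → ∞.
T oscillates (no decay). Energy is conserved; the solution oscillates indefinitely as standing waves.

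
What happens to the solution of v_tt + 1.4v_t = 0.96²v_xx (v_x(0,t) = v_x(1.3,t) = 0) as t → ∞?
v → constant (steady state). Damping (γ=1.4) dissipates the nonconstant modes; with Neumann BCs the spatial average obeys M''+γM'=0 and tends to a finite limit.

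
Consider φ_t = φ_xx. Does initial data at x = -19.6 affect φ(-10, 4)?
Yes, for any finite x. The heat equation has infinite propagation speed, so all initial data affects all points at any t > 0.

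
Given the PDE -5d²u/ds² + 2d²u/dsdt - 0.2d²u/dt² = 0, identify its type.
The second-order coefficients are A = -5, B = 2, C = -0.2. Since B² - 4AC = 0 = 0, this is a parabolic PDE.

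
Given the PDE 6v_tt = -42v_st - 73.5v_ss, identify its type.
Rewriting in standard form: 73.5v_ss + 42v_st + 6v_tt = 0. The second-order coefficients are A = 73.5, B = 42, C = 6. Since B² - 4AC = 0 = 0, this is a parabolic PDE.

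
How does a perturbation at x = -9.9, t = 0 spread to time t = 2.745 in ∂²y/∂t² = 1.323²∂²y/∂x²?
Domain of influence: [-13.531635, -6.268365]. Data at x = -9.9 spreads outward at speed 1.323.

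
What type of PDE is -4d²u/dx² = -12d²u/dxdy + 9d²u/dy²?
Rewriting in standard form: -4d²u/dx² + 12d²u/dxdy - 9d²u/dy² = 0. With A = -4, B = 12, C = -9, the discriminant is 0. This is a parabolic PDE.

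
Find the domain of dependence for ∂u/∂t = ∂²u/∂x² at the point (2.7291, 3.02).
The entire real line. The heat equation has infinite propagation speed: any initial disturbance instantly affects all points (though exponentially small far away).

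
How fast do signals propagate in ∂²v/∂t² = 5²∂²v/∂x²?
Speed = 5. Information travels along characteristics x = x₀ ± 5t.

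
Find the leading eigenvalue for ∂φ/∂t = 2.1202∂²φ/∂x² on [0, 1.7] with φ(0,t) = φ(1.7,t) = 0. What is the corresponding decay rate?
Eigenvalues: λₙ = 2.1202n²π²/1.7².
First three modes:
  n=1: λ₁ = 2.1202π²/1.7² ≈ 7.241
  n=2: λ₂ = 8.4808π²/1.7² ≈ 28.963 (4× faster decay)
  n=3: λ₃ = 19.0818π²/1.7² ≈ 65.166 (9× faster decay)
As t → ∞, higher modes decay exponentially faster. The n=1 mode dominates: φ ~ c₁ sin(πx/1.7) e^{-λ₁t}.
Decay rate: λ₁ = 2.1202π²/1.7² ≈ 7.241.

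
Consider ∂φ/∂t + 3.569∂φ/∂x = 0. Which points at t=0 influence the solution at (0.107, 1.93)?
A single point: x = -6.78117. The characteristic through (0.107, 1.93) is x - 3.569t = const, so x = 0.107 - 3.569·1.93 = -6.78117.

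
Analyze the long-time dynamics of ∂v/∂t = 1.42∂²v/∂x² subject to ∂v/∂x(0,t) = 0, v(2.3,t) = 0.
Long-time behavior: v → 0. Heat escapes through the Dirichlet boundary.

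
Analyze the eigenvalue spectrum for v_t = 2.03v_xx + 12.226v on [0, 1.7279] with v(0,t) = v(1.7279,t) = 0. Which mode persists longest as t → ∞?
Eigenvalues: λₙ = 2.03n²π²/1.7279² - 12.226.
First three modes:
  n=1: λ₁ = 2.03π²/1.7279² - 12.226 ≈ -5.515
  n=2: λ₂ = 8.12π²/1.7279² - 12.226 ≈ 14.616
  n=3: λ₃ = 18.27π²/1.7279² - 12.226 ≈ 48.169
Since 2.03π²/1.7279² ≈ 6.711 < 12.226, λ₁ < 0.
The n=1 mode grows fastest (−λₙ is largest for n=1) → dominates.
Asymptotic: v ~ c₁ sin(πx/1.7279) e^{5.515t} (exponential growth at rate −λ₁ ≈ 5.515).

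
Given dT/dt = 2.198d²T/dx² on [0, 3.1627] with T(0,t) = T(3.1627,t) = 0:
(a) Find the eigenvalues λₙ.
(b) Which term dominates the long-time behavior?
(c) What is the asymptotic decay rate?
Eigenvalues: λₙ = 2.198n²π²/3.1627².
First three modes:
  n=1: λ₁ = 2.198π²/3.1627² ≈ 2.169
  n=2: λ₂ = 8.792π²/3.1627² ≈ 8.675 (4× faster decay)
  n=3: λ₃ = 19.782π²/3.1627² ≈ 19.519 (9× faster decay)
As t → ∞, higher modes decay exponentially faster. The n=1 mode dominates: T ~ c₁ sin(πx/3.1627) e^{-λ₁t}.
Decay rate: λ₁ = 2.198π²/3.1627² ≈ 2.169.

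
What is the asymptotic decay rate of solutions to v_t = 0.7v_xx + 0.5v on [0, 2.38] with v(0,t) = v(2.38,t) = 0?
Eigenvalues: λₙ = 0.7n²π²/2.38² - 0.5.
First three modes:
  n=1: λ₁ = 0.7π²/2.38² - 0.5 ≈ 0.72
  n=2: λ₂ = 2.8π²/2.38² - 0.5 ≈ 4.379
  n=3: λ₃ = 6.3π²/2.38² - 0.5 ≈ 10.477
Since 0.7π²/2.38² ≈ 1.22 > 0.5, all λₙ > 0.
The n=1 mode decays slowest → dominates as t → ∞.
Asymptotic: v ~ c₁ sin(πx/2.38) e^{-λ₁t} with decay rate λ₁ ≈ 0.72.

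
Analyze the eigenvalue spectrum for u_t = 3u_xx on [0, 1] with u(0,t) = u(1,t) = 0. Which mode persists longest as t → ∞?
Eigenvalues: λₙ = 3n²π².
First three modes:
  n=1: λ₁ = 3π² ≈ 29.609
  n=2: λ₂ = 12π² ≈ 118.435 (4× faster decay)
  n=3: λ₃ = 27π² ≈ 266.479 (9× faster decay)
As t → ∞, higher modes decay exponentially faster. The n=1 mode dominates: u ~ c₁ sin(πx) e^{-λ₁t}.
Decay rate: λ₁ = 3π² ≈ 29.609.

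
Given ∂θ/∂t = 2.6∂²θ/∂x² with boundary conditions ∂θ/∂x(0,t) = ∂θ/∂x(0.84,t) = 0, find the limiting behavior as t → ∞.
θ → constant (steady state). Heat is conserved (no flux at boundaries); solution approaches the spatial average.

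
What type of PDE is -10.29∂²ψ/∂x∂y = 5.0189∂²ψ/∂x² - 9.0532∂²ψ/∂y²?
Rewriting in standard form: -5.0189∂²ψ/∂x² - 10.29∂²ψ/∂x∂y + 9.0532∂²ψ/∂y² = 0. With A = -5.0189, B = -10.29, C = 9.0532, the discriminant is 287.63252192. This is a hyperbolic PDE.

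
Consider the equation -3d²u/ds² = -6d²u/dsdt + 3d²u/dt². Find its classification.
Rewriting in standard form: -3d²u/ds² + 6d²u/dsdt - 3d²u/dt² = 0. Parabolic. (A = -3, B = 6, C = -3 gives B² - 4AC = 0.)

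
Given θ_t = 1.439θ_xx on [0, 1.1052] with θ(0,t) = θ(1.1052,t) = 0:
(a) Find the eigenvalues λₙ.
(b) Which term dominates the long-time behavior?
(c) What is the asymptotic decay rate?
Eigenvalues: λₙ = 1.439n²π²/1.1052².
First three modes:
  n=1: λ₁ = 1.439π²/1.1052² ≈ 11.627
  n=2: λ₂ = 5.756π²/1.1052² ≈ 46.509 (4× faster decay)
  n=3: λ₃ = 12.951π²/1.1052² ≈ 104.646 (9× faster decay)
As t → ∞, higher modes decay exponentially faster. The n=1 mode dominates: θ ~ c₁ sin(πx/1.1052) e^{-λ₁t}.
Decay rate: λ₁ = 1.439π²/1.1052² ≈ 11.627.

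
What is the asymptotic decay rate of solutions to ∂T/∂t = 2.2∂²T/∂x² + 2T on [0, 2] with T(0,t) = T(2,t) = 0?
Eigenvalues: λₙ = 2.2n²π²/2² - 2.
First three modes:
  n=1: λ₁ = 2.2π²/2² - 2 ≈ 3.428
  n=2: λ₂ = 8.8π²/2² - 2 ≈ 19.713
  n=3: λ₃ = 19.8π²/2² - 2 ≈ 46.855
Since 2.2π²/2² ≈ 5.428 > 2, all λₙ > 0.
The n=1 mode decays slowest → dominates as t → ∞.
Asymptotic: T ~ c₁ sin(πx/2) e^{-λ₁t} with decay rate λ₁ ≈ 3.428.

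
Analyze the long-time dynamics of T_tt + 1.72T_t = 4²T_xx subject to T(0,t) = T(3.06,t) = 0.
Long-time behavior: T → 0. Damping (γ=1.72) dissipates energy; oscillations decay exponentially.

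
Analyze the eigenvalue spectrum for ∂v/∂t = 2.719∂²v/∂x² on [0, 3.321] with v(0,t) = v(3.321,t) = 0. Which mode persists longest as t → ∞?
Eigenvalues: λₙ = 2.719n²π²/3.321².
First three modes:
  n=1: λ₁ = 2.719π²/3.321² ≈ 2.433
  n=2: λ₂ = 10.876π²/3.321² ≈ 9.733 (4× faster decay)
  n=3: λ₃ = 24.471π²/3.321² ≈ 21.898 (9× faster decay)
As t → ∞, higher modes decay exponentially faster. The n=1 mode dominates: v ~ c₁ sin(πx/3.321) e^{-λ₁t}.
Decay rate: λ₁ = 2.719π²/3.321² ≈ 2.433.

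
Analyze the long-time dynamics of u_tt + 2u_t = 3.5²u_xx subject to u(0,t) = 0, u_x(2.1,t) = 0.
Long-time behavior: u → 0. Damping (γ=2) dissipates energy; oscillations decay exponentially.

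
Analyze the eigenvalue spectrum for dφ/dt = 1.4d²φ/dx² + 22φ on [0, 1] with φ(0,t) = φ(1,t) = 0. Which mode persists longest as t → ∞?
Eigenvalues: λₙ = 1.4n²π²/1² - 22.
First three modes:
  n=1: λ₁ = 1.4π² - 22 ≈ -8.183
  n=2: λ₂ = 5.6π² - 22 ≈ 33.27
  n=3: λ₃ = 12.6π² - 22 ≈ 102.357
Since 1.4π² ≈ 13.817 < 22, λ₁ < 0.
The n=1 mode grows fastest (−λₙ is largest for n=1) → dominates.
Asymptotic: φ ~ c₁ sin(πx/1) e^{8.183t} (exponential growth at rate −λ₁ ≈ 8.183).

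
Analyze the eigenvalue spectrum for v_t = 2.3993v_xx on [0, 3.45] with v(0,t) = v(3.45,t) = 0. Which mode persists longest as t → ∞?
Eigenvalues: λₙ = 2.3993n²π²/3.45².
First three modes:
  n=1: λ₁ = 2.3993π²/3.45² ≈ 1.99
  n=2: λ₂ = 9.5972π²/3.45² ≈ 7.958 (4× faster decay)
  n=3: λ₃ = 21.5937π²/3.45² ≈ 17.906 (9× faster decay)
As t → ∞, higher modes decay exponentially faster. The n=1 mode dominates: v ~ c₁ sin(πx/3.45) e^{-λ₁t}.
Decay rate: λ₁ = 2.3993π²/3.45² ≈ 1.99.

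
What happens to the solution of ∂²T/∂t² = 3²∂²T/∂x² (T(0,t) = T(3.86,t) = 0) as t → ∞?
T oscillates (no decay). Energy is conserved; the solution oscillates indefinitely as standing waves.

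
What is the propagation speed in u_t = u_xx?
Infinite. The heat equation is parabolic, not hyperbolic, so disturbances propagate instantly.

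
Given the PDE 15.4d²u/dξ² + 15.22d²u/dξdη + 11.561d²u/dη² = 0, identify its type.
The second-order coefficients are A = 15.4, B = 15.22, C = 11.561. Since B² - 4AC = -480.5092 < 0, this is an elliptic PDE.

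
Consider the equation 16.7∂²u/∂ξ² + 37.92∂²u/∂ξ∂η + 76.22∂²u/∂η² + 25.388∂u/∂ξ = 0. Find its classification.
Elliptic. (A = 16.7, B = 37.92, C = 76.22 gives B² - 4AC = -3653.5696.)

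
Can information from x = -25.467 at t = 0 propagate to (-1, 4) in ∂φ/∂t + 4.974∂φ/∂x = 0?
No. Only data at x = -20.896 affects (-1, 4). Advection has one-way propagation along characteristics.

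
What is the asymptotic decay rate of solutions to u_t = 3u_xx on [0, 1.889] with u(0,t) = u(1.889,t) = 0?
Eigenvalues: λₙ = 3n²π²/1.889².
First three modes:
  n=1: λ₁ = 3π²/1.889² ≈ 8.298
  n=2: λ₂ = 12π²/1.889² ≈ 33.191 (4× faster decay)
  n=3: λ₃ = 27π²/1.889² ≈ 74.679 (9× faster decay)
As t → ∞, higher modes decay exponentially faster. The n=1 mode dominates: u ~ c₁ sin(πx/1.889) e^{-λ₁t}.
Decay rate: λ₁ = 3π²/1.889² ≈ 8.298.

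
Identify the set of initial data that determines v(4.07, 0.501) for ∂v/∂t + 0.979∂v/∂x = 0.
A single point: x = 3.579521. The characteristic through (4.07, 0.501) is x - 0.979t = const, so x = 4.07 - 0.979·0.501 = 3.579521.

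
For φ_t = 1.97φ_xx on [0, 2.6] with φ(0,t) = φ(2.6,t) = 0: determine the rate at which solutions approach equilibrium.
Eigenvalues: λₙ = 1.97n²π²/2.6².
First three modes:
  n=1: λ₁ = 1.97π²/2.6² ≈ 2.876
  n=2: λ₂ = 7.88π²/2.6² ≈ 11.505 (4× faster decay)
  n=3: λ₃ = 17.73π²/2.6² ≈ 25.886 (9× faster decay)
As t → ∞, higher modes decay exponentially faster. The n=1 mode dominates: φ ~ c₁ sin(πx/2.6) e^{-λ₁t}.
Decay rate: λ₁ = 1.97π²/2.6² ≈ 2.876.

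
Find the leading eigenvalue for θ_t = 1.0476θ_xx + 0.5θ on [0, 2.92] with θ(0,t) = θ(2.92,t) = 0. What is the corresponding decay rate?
Eigenvalues: λₙ = 1.0476n²π²/2.92² - 0.5.
First three modes:
  n=1: λ₁ = 1.0476π²/2.92² - 0.5 ≈ 0.713
  n=2: λ₂ = 4.1904π²/2.92² - 0.5 ≈ 4.351
  n=3: λ₃ = 9.4284π²/2.92² - 0.5 ≈ 10.414
Since 1.0476π²/2.92² ≈ 1.213 > 0.5, all λₙ > 0.
The n=1 mode decays slowest → dominates as t → ∞.
Asymptotic: θ ~ c₁ sin(πx/2.92) e^{-λ₁t} with decay rate λ₁ ≈ 0.713.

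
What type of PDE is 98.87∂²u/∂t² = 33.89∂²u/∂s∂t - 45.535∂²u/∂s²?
Rewriting in standard form: 45.535∂²u/∂s² - 33.89∂²u/∂s∂t + 98.87∂²u/∂t² = 0. With A = 45.535, B = -33.89, C = 98.87, the discriminant is -16859.6497. This is an elliptic PDE.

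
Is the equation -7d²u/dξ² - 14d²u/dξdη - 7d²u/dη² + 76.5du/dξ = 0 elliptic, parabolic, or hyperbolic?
Computing B² - 4AC with A = -7, B = -14, C = -7: discriminant = 0 (zero). Answer: parabolic.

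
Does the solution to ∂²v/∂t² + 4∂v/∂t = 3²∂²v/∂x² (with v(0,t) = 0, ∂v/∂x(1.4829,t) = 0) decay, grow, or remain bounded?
v → 0. Damping (γ=4) dissipates energy; oscillations decay exponentially.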